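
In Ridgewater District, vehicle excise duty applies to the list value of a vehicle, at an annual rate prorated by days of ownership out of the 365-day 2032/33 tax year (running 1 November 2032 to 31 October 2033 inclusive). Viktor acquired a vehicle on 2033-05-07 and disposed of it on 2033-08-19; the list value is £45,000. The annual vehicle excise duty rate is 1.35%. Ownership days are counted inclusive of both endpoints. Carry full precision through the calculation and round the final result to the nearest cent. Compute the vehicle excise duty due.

Days held (2033-05-07 to 2033-08-19): 105 out of 365
Tax = £45,000 × 1.35% × 105/365 = £174.7603

£174.76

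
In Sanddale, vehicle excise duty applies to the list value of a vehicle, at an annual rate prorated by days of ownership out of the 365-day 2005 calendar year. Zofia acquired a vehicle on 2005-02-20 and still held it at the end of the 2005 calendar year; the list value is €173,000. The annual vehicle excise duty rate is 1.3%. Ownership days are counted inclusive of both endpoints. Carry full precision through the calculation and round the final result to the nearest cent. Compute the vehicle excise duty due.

€1,940.92

Days held (2005-02-20 to 2005-12-31): 315 out of 365
Tax = €173,000 × 1.3% × 315/365 = €1,940.9178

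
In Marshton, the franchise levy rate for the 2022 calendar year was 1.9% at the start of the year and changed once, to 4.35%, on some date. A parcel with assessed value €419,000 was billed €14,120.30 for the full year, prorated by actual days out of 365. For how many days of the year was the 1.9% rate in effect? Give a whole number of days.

Let d = days at the first rate; then 365 − d days at the second rate.
€419,000 × [1.9%·d + 4.35%·(365−d)] / 365 = €14,120.30
Solving gives d = 146, so the new rate took effect on 27 May 2022.

146 days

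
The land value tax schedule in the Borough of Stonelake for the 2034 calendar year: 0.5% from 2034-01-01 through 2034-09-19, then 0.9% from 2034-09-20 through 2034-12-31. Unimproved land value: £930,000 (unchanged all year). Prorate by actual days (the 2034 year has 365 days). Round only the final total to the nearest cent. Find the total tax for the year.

£5,699.75

2034-01-01 to 2034-09-19: 262 days at 0.5% → £930,000 × 0.5% × 262/365 = £3,337.8082
2034-09-20 to 2034-12-31: 103 days at 0.9% → £930,000 × 0.9% × 103/365 = £2,361.9452
Total = £5,699.7534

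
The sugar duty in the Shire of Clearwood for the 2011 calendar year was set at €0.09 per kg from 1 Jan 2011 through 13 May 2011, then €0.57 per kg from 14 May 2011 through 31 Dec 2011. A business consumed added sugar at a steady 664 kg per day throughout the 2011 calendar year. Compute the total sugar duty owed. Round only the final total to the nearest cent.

€95,755.44

1 Jan – 13 May 2011: 133 days × 664 kg/day = 88,312 kg at €0.09/kg → €7,948.08
14 May – 31 Dec 2011: 232 days × 664 kg/day = 154,048 kg at €0.57/kg → €87,807.36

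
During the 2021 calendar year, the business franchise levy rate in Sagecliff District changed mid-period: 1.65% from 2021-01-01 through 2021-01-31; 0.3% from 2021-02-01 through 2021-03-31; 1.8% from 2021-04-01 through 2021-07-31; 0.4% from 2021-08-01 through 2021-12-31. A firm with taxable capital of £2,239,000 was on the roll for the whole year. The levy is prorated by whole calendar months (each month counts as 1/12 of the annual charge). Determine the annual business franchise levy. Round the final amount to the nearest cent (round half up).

£21,363.79

2021-01-01 to 2021-01-31: 1 month at 1.65% → £2,239,000 × 1.65% × 1/12 = £3,078.6250
2021-02-01 to 2021-03-31: 2 months at 0.3% → £2,239,000 × 0.3% × 2/12 = £1,119.5000
2021-04-01 to 2021-07-31: 4 months at 1.8% → £2,239,000 × 1.8% × 4/12 = £13,434.0000
2021-08-01 to 2021-12-31: 5 months at 0.4% → £2,239,000 × 0.4% × 5/12 = £3,731.6667
Total = £21,363.7917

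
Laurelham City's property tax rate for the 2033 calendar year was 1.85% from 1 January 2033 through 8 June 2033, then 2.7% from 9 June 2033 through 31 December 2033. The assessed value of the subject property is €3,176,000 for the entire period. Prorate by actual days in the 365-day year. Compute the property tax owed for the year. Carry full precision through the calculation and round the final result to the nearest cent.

€73,992.10

1 January – 8 June 2033: 159 days at 1.85% → €3,176,000 × 1.85% × 159/365 = €25,595.0795
9 June – 31 December 2033: 206 days at 2.7% → €3,176,000 × 2.7% × 206/365 = €48,397.0192
Total = €73,992.0986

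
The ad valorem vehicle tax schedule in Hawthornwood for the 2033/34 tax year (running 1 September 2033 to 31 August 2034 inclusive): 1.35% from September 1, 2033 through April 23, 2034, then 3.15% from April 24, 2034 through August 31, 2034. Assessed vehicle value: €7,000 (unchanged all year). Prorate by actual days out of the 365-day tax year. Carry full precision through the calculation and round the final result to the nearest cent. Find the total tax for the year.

€139.38

September 1, 2033 – April 23, 2034: 235 days at 1.35% → €7,000 × 1.35% × 235/365 = €60.8425
April 24 – August 31, 2034: 130 days at 3.15% → €7,000 × 3.15% × 130/365 = €78.5342
Total = €139.3767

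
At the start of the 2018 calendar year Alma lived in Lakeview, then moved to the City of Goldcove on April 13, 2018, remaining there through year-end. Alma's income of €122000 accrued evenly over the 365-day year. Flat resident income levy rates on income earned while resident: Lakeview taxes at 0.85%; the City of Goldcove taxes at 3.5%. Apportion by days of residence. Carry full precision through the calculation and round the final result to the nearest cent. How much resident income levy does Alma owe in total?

Lakeview, January 1 – April 12, 2018: 102 days → €122000 × 0.85% × 102/365 = €289.7918
The City of Goldcove, April 13 – December 31, 2018: 263 days → €122000 × 3.5% × 263/365 = €3076.7397
Total = €3366.5315

€3366.53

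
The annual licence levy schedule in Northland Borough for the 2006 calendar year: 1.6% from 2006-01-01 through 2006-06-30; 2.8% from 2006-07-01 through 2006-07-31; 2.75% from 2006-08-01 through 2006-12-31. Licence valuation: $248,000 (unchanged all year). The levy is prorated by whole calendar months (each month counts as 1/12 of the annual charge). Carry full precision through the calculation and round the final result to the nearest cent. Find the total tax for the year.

2006-01-01 to 2006-06-30: 6 months at 1.6% → $248,000 × 1.6% × 6/12 = $1,984.0000
2006-07-01 to 2006-07-31: 1 month at 2.8% → $248,000 × 2.8% × 1/12 = $578.6667
2006-08-01 to 2006-12-31: 5 months at 2.75% → $248,000 × 2.75% × 5/12 = $2,841.6667
Total = $5,404.3333

$5,404.33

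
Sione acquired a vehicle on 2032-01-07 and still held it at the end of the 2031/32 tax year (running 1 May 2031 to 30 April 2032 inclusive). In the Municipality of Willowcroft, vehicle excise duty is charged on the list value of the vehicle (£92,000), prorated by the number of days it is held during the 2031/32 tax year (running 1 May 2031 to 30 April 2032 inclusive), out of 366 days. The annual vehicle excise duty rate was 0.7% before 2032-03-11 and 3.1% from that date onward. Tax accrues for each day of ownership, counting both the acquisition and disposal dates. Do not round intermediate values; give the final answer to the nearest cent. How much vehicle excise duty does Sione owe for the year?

2032-01-07 to 2032-03-10: 64 days at 0.7% → £92,000 × 0.7% × 64/366 = £112.6120
2032-03-11 to 2032-04-30: 51 days at 3.1% → £92,000 × 3.1% × 51/366 = £397.4098
Total = £510.0219

£510.02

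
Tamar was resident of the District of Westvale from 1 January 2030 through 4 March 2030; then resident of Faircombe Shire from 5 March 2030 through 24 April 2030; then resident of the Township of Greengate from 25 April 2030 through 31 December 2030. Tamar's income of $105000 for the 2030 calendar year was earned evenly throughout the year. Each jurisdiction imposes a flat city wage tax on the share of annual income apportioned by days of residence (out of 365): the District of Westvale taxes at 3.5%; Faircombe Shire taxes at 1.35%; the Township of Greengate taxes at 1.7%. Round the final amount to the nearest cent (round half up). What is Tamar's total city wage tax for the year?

$2059.87

The District of Westvale, 1 January – 4 March 2030: 63 days → $105000 × 3.5% × 63/365 = $634.3151
Faircombe Shire, 5 March – 24 April 2030: 51 days → $105000 × 1.35% × 51/365 = $198.0616
The Township of Greengate, 25 April – 31 December 2030: 251 days → $105000 × 1.7% × 251/365 = $1227.4932
Total = $2059.8699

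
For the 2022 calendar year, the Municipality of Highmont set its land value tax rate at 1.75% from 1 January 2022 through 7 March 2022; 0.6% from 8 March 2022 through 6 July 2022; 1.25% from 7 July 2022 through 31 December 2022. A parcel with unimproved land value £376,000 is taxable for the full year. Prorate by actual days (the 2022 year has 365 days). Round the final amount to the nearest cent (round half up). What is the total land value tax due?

£4,229.74

1 January – 7 March 2022: 66 days at 1.75% → £376,000 × 1.75% × 66/365 = £1,189.8082
8 March – 6 July 2022: 121 days at 0.6% → £376,000 × 0.6% × 121/365 = £747.8795
7 July – 31 December 2022: 178 days at 1.25% → £376,000 × 1.25% × 178/365 = £2,292.0548
Total = £4,229.7425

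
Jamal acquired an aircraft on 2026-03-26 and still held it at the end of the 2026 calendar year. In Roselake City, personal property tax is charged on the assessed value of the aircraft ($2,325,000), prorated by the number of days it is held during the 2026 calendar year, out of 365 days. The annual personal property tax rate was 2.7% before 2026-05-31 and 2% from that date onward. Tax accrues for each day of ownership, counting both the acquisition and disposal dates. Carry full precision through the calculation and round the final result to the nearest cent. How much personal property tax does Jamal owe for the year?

2026-03-26 to 2026-05-30: 66 days at 2.7% → $2,325,000 × 2.7% × 66/365 = $11,351.0959
2026-05-31 to 2026-12-31: 215 days at 2% → $2,325,000 × 2% × 215/365 = $27,390.4110
Total = $38,741.5068

$38,741.51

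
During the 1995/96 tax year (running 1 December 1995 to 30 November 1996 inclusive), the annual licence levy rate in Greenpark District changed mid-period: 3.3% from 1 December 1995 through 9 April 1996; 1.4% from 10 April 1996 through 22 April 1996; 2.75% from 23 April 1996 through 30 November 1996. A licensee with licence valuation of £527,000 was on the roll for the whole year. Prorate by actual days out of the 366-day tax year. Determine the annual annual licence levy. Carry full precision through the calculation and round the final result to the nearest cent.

1 December 1995 – 9 April 1996: 131 days at 3.3% → £527,000 × 3.3% × 131/366 = £6,224.6475
10 April – 22 April 1996: 13 days at 1.4% → £527,000 × 1.4% × 13/366 = £262.0601
23 April – 30 November 1996: 222 days at 2.75% → £527,000 × 2.75% × 222/366 = £8,790.5328
Total = £15,277.2404

£15,277.24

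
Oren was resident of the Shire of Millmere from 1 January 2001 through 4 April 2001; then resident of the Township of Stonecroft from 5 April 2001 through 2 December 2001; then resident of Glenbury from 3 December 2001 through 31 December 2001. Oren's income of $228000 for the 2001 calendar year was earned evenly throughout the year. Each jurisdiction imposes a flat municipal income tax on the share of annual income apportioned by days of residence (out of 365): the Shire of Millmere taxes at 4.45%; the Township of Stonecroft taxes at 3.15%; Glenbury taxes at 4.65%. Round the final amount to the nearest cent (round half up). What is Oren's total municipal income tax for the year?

The Shire of Millmere, 1 January – 4 April 2001: 94 days → $228000 × 4.45% × 94/365 = $2612.9425
The Township of Stonecroft, 5 April – 2 December 2001: 242 days → $228000 × 3.15% × 242/365 = $4761.7644
Glenbury, 3 December – 31 December 2001: 29 days → $228000 × 4.65% × 29/365 = $842.3507
Total = $8217.0575

$8217.06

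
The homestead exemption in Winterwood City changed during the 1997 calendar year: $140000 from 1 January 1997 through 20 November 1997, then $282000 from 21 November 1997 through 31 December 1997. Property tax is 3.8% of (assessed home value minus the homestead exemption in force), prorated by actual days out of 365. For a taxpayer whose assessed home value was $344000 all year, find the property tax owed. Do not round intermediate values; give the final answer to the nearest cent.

$7145.87

1 January – 20 November 1997: 324 days, exemption $140000 → ($344000 − $140000) × 3.8% × 324/365 = $6881.2274
21 November – 31 December 1997: 41 days, exemption $282000 → ($344000 − $282000) × 3.8% × 41/365 = $264.6466
Total = $7145.8740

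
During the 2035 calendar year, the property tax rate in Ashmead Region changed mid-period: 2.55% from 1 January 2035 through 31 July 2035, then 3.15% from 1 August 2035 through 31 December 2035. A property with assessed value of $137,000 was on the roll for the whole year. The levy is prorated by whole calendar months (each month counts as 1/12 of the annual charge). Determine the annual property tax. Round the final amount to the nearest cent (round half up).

$3,836.00

1 January – 31 July 2035: 7 months at 2.55% → $137,000 × 2.55% × 7/12 = $2,037.8750
1 August – 31 December 2035: 5 months at 3.15% → $137,000 × 3.15% × 5/12 = $1,798.1250
Total = $3,836.0000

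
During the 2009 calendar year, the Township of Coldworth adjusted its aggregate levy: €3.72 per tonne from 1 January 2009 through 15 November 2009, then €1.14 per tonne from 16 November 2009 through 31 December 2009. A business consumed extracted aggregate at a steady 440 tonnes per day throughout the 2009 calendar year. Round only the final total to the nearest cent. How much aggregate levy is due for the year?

1 January – 15 November 2009: 319 days × 440 tonnes/day = 140,360 tonnes at €3.72/tonne → €522,139.20
16 November – 31 December 2009: 46 days × 440 tonnes/day = 20,240 tonnes at €1.14/tonne → €23,073.60

€545,212.80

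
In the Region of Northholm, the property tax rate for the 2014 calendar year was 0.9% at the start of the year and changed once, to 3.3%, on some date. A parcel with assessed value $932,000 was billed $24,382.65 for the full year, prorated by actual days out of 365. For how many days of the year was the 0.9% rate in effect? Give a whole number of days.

Let d = days at the first rate; then 365 − d days at the second rate.
$932,000 × [0.9%·d + 3.3%·(365−d)] / 365 = $24,382.65
Solving gives d = 104, so the new rate took effect on 15 Apr 2014.

104 days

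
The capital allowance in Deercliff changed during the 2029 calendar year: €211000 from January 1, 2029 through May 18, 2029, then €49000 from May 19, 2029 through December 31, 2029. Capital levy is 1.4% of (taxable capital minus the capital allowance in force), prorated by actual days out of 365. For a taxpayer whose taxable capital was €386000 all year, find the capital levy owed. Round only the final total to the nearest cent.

€3860.51

January 1 – May 18, 2029: 138 days, exemption €211000 → (€386000 − €211000) × 1.4% × 138/365 = €926.3014
May 19 – December 31, 2029: 227 days, exemption €49000 → (€386000 − €49000) × 1.4% × 227/365 = €2934.2082
Total = €3860.5096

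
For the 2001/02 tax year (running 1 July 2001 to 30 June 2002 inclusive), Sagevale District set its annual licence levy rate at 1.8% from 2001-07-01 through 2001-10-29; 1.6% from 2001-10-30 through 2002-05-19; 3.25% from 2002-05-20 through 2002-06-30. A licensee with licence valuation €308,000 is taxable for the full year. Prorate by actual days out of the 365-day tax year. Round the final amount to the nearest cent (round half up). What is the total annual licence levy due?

€5,716.99

2001-07-01 to 2001-10-29: 121 days at 1.8% → €308,000 × 1.8% × 121/365 = €1,837.8740
2001-10-30 to 2002-05-19: 202 days at 1.6% → €308,000 × 1.6% × 202/365 = €2,727.2767
2002-05-20 to 2002-06-30: 42 days at 3.25% → €308,000 × 3.25% × 42/365 = €1,151.8356
Total = €5,716.9863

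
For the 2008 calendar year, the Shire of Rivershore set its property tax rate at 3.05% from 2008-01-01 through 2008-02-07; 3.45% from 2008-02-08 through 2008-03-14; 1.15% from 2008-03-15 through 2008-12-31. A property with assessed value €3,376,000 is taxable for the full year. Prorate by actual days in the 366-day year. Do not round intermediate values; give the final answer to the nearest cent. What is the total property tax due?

2008-01-01 to 2008-02-07: 38 days at 3.05% → €3,376,000 × 3.05% × 38/366 = €10,690.6667
2008-02-08 to 2008-03-14: 36 days at 3.45% → €3,376,000 × 3.45% × 36/366 = €11,456.2623
2008-03-15 to 2008-12-31: 292 days at 1.15% → €3,376,000 × 1.15% × 292/366 = €30,974.3388
Total = €53,121.2678

€53,121.27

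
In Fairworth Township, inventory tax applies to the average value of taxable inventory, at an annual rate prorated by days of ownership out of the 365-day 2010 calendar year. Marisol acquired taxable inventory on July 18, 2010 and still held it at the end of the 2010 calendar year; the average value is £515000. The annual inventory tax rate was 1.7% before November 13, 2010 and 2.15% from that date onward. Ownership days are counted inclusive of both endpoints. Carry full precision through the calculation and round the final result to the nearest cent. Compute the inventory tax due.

July 18 – November 12, 2010: 118 days at 1.7% → £515000 × 1.7% × 118/365 = £2830.3836
November 13 – December 31, 2010: 49 days at 2.15% → £515000 × 2.15% × 49/365 = £1486.4452
Total = £4316.8288

£4316.83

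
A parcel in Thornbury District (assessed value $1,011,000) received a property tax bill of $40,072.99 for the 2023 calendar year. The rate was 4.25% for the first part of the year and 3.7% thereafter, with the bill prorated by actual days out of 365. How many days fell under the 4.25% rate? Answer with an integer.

Let d = days at the first rate; then 365 − d days at the second rate.
$1,011,000 × [4.25%·d + 3.7%·(365−d)] / 365 = $40,072.99
Solving gives d = 175, so the new rate took effect on 25 Jun 2023.

175 days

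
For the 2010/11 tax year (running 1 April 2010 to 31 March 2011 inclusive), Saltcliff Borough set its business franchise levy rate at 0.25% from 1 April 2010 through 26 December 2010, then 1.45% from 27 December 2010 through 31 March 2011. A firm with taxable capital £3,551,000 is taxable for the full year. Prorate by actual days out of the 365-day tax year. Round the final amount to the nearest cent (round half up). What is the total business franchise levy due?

£19,968.29

1 April – 26 December 2010: 270 days at 0.25% → £3,551,000 × 0.25% × 270/365 = £6,566.9178
27 December 2010 – 31 March 2011: 95 days at 1.45% → £3,551,000 × 1.45% × 95/365 = £13,401.3767
Total = £19,968.2945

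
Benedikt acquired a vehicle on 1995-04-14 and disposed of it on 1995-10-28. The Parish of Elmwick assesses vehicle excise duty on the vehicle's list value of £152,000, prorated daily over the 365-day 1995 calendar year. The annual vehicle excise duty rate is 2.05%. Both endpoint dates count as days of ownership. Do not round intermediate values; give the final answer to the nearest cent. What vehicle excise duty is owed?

£1,690.32

Days held (1995-04-14 to 1995-10-28): 198 out of 365
Tax = £152,000 × 2.05% × 198/365 = £1,690.3233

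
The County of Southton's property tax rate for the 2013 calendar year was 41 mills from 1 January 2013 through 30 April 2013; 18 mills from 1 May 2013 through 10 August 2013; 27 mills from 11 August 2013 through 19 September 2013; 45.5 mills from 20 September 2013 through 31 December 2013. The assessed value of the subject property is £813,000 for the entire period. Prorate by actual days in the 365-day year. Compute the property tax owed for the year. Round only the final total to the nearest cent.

£27,892.58

1 January – 30 April 2013: 120 days at 41 mills → £813,000 × 4.1% × 120/365 = £10,958.7945
1 May – 10 August 2013: 102 days at 18 mills → £813,000 × 1.8% × 102/365 = £4,089.5014
11 August – 19 September 2013: 40 days at 27 mills → £813,000 × 2.7% × 40/365 = £2,405.5890
20 September – 31 December 2013: 103 days at 45.5 mills → £813,000 × 4.55% × 103/365 = £10,438.6973
Total = £27,892.5822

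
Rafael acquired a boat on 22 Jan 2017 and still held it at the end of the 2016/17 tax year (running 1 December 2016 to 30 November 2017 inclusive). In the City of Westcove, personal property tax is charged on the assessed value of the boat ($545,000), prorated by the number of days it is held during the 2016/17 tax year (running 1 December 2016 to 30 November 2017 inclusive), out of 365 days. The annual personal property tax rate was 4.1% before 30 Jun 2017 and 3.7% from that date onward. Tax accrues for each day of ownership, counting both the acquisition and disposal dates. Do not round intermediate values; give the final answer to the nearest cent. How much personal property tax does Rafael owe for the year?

$18,241.82

22 Jan – 29 Jun 2017: 159 days at 4.1% → $545,000 × 4.1% × 159/365 = $9,733.8493
30 Jun – 30 Nov 2017: 154 days at 3.7% → $545,000 × 3.7% × 154/365 = $8,507.9726
Total = $18,241.8219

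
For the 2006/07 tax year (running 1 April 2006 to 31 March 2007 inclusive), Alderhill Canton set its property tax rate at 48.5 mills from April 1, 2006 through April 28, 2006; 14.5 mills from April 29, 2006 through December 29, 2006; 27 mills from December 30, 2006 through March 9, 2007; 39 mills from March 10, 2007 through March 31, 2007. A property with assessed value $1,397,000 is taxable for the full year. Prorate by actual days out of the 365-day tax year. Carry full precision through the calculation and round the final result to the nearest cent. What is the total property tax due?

April 1 – April 28, 2006: 28 days at 48.5 mills → $1,397,000 × 4.85% × 28/365 = $5,197.6055
April 29 – December 29, 2006: 245 days at 14.5 mills → $1,397,000 × 1.45% × 245/365 = $13,596.8288
December 30, 2006 – March 9, 2007: 70 days at 27 mills → $1,397,000 × 2.7% × 70/365 = $7,233.7808
March 10 – March 31, 2007: 22 days at 39 mills → $1,397,000 × 3.9% × 22/365 = $3,283.9068
Total = $29,312.1219

$29,312.12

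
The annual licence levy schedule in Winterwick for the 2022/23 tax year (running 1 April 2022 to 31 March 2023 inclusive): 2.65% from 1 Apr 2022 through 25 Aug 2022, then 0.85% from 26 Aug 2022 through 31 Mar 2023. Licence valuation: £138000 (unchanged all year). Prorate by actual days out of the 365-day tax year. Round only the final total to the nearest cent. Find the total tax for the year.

1 Apr – 25 Aug 2022: 147 days at 2.65% → £138000 × 2.65% × 147/365 = £1472.8192
26 Aug 2022 – 31 Mar 2023: 218 days at 0.85% → £138000 × 0.85% × 218/365 = £700.5863
Total = £2173.4055

£2173.41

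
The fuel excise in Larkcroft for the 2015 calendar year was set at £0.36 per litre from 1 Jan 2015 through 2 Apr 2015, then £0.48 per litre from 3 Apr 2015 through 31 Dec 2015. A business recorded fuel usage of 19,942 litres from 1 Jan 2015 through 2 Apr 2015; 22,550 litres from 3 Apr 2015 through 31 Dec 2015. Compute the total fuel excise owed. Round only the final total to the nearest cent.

£18,003.12

1 Jan – 2 Apr 2015: 19,942 litres at £0.36/litre → £7,179.12
3 Apr – 31 Dec 2015: 22,550 litres at £0.48/litre → £10,824.00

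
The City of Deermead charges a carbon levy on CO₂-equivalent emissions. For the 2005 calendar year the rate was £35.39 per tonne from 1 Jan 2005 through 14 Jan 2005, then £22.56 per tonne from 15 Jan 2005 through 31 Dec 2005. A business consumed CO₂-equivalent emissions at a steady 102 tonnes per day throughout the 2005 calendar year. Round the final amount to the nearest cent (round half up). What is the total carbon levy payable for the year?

1 Jan – 14 Jan 2005: 14 days × 102 tonnes/day = 1,428 tonnes at £35.39/tonne → £50,536.92
15 Jan – 31 Dec 2005: 351 days × 102 tonnes/day = 35,802 tonnes at £22.56/tonne → £807,693.12

£858,230.04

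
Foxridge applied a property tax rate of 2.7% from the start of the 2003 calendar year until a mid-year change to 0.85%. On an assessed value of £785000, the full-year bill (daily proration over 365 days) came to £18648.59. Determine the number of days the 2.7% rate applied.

301 days

Let d = days at the first rate; then 365 − d days at the second rate.
£785000 × [2.7%·d + 0.85%·(365−d)] / 365 = £18648.59
Solving gives d = 301, so the new rate took effect on 29 Oct 2003.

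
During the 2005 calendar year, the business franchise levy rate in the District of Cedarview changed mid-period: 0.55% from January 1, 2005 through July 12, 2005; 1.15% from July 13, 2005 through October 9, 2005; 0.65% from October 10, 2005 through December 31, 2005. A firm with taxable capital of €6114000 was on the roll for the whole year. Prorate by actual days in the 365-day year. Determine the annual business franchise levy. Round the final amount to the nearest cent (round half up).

€43962.17

January 1 – July 12, 2005: 193 days at 0.55% → €6114000 × 0.55% × 193/365 = €17780.8521
July 13 – October 9, 2005: 89 days at 1.15% → €6114000 × 1.15% × 89/365 = €17144.3260
October 10 – December 31, 2005: 83 days at 0.65% → €6114000 × 0.65% × 83/365 = €9036.9945
Total = €43962.1726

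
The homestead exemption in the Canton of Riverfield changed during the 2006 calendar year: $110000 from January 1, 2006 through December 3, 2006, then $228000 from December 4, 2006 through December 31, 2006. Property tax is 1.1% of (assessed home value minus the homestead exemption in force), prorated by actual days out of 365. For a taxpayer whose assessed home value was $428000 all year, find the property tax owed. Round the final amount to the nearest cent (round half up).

January 1 – December 3, 2006: 337 days, exemption $110000 → ($428000 − $110000) × 1.1% × 337/365 = $3229.6603
December 4 – December 31, 2006: 28 days, exemption $228000 → ($428000 − $228000) × 1.1% × 28/365 = $168.7671
Total = $3398.4274

$3398.43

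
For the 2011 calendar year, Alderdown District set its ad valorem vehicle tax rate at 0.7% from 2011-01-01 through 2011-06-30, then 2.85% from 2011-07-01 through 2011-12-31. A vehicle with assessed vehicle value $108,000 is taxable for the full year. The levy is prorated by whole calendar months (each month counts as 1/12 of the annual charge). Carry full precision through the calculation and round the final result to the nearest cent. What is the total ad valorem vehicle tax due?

2011-01-01 to 2011-06-30: 6 months at 0.7% → $108,000 × 0.7% × 6/12 = $378.0000
2011-07-01 to 2011-12-31: 6 months at 2.85% → $108,000 × 2.85% × 6/12 = $1,539.0000
Total = $1,917.0000

$1,917.00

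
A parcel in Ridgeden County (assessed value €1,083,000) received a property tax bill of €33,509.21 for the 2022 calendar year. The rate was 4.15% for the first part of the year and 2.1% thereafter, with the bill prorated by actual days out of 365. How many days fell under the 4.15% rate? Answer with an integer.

Let d = days at the first rate; then 365 − d days at the second rate.
€1,083,000 × [4.15%·d + 2.1%·(365−d)] / 365 = €33,509.21
Solving gives d = 177, so the new rate took effect on 27 June 2022.

177 days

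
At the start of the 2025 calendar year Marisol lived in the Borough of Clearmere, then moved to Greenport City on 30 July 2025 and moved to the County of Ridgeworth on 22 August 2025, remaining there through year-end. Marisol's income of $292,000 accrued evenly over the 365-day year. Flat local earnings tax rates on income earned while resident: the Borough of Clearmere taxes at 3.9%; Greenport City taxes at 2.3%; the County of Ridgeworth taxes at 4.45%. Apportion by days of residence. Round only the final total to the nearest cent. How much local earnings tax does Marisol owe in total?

$11,674.40

The Borough of Clearmere, 1 January – 29 July 2025: 210 days → $292,000 × 3.9% × 210/365 = $6,552.0000
Greenport City, 30 July – 21 August 2025: 23 days → $292,000 × 2.3% × 23/365 = $423.2000
The County of Ridgeworth, 22 August – 31 December 2025: 132 days → $292,000 × 4.45% × 132/365 = $4,699.2000
Total = $11,674.4000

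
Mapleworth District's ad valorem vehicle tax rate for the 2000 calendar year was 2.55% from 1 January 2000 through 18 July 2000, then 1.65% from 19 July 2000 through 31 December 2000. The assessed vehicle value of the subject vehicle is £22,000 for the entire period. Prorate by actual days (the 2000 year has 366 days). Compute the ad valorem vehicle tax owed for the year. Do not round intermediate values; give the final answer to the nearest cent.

1 January – 18 July 2000: 200 days at 2.55% → £22,000 × 2.55% × 200/366 = £306.5574
19 July – 31 December 2000: 166 days at 1.65% → £22,000 × 1.65% × 166/366 = £164.6393
Total = £471.1967

£471.20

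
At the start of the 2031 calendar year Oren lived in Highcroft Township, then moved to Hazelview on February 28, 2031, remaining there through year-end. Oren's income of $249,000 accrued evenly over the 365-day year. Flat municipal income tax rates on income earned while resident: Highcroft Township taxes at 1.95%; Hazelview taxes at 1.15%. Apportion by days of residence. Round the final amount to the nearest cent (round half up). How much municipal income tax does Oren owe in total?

Highcroft Township, January 1 – February 27, 2031: 58 days → $249,000 × 1.95% × 58/365 = $771.5589
Hazelview, February 28 – December 31, 2031: 307 days → $249,000 × 1.15% × 307/365 = $2,408.4781
Total = $3,180.0370

$3,180.04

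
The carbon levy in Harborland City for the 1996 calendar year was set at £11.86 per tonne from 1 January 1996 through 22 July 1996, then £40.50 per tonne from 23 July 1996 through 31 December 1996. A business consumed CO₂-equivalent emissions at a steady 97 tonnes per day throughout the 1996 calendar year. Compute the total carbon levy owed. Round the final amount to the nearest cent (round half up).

£871102.68

1 January – 22 July 1996: 204 days × 97 tonnes/day = 19,788 tonnes at £11.86/tonne → £234685.68
23 July – 31 December 1996: 162 days × 97 tonnes/day = 15,714 tonnes at £40.50/tonne → £636417.00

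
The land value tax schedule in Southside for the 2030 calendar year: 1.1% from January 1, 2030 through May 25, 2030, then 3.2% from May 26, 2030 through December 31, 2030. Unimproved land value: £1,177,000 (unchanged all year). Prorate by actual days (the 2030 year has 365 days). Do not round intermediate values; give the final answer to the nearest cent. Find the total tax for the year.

£27,844.92

January 1 – May 25, 2030: 145 days at 1.1% → £1,177,000 × 1.1% × 145/365 = £5,143.3288
May 26 – December 31, 2030: 220 days at 3.2% → £1,177,000 × 3.2% × 220/365 = £22,701.5890
Total = £27,844.9178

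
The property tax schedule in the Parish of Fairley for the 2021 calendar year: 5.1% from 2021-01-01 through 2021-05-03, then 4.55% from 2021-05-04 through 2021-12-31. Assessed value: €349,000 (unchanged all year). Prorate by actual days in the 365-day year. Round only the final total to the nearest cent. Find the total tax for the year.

€16,526.35

2021-01-01 to 2021-05-03: 123 days at 5.1% → €349,000 × 5.1% × 123/365 = €5,998.0192
2021-05-04 to 2021-12-31: 242 days at 4.55% → €349,000 × 4.55% × 242/365 = €10,528.3260
Total = €16,526.3452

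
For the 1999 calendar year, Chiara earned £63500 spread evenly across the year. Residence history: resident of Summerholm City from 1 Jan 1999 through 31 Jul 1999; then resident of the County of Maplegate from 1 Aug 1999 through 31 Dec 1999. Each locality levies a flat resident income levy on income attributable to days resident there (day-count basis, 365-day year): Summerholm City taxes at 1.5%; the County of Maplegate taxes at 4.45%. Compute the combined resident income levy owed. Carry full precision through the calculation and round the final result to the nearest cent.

Summerholm City, 1 Jan – 31 Jul 1999: 212 days → £63500 × 1.5% × 212/365 = £553.2329
The County of Maplegate, 1 Aug – 31 Dec 1999: 153 days → £63500 × 4.45% × 153/365 = £1184.4925
Total = £1737.7253

£1737.73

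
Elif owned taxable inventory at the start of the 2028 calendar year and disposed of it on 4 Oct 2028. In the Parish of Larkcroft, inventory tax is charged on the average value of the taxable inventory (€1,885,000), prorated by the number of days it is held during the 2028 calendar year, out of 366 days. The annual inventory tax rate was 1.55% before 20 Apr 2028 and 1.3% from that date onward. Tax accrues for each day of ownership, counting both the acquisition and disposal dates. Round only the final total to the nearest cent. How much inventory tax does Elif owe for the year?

€20,029.41

1 Jan – 19 Apr 2028: 110 days at 1.55% → €1,885,000 × 1.55% × 110/366 = €8,781.2158
20 Apr – 4 Oct 2028: 168 days at 1.3% → €1,885,000 × 1.3% × 168/366 = €11,248.1967
Total = €20,029.4126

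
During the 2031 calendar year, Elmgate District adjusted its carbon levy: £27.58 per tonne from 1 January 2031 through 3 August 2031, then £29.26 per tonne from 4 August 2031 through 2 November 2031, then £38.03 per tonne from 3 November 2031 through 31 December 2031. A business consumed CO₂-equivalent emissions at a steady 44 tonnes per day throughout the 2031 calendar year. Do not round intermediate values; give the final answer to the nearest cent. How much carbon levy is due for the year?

£476,789.72

1 January – 3 August 2031: 215 days × 44 tonnes/day = 9,460 tonnes at £27.58/tonne → £260,906.80
4 August – 2 November 2031: 91 days × 44 tonnes/day = 4,004 tonnes at £29.26/tonne → £117,157.04
3 November – 31 December 2031: 59 days × 44 tonnes/day = 2,596 tonnes at £38.03/tonne → £98,725.88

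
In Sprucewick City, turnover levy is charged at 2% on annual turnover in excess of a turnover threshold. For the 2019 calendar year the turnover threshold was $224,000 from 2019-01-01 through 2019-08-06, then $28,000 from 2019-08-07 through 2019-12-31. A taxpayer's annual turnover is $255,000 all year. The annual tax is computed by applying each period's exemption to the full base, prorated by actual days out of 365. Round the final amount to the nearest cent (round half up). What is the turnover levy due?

2019-01-01 to 2019-08-06: 218 days, exemption $224,000 → ($255,000 − $224,000) × 2% × 218/365 = $370.3014
2019-08-07 to 2019-12-31: 147 days, exemption $28,000 → ($255,000 − $28,000) × 2% × 147/365 = $1,828.4384
Total = $2,198.7397

$2,198.74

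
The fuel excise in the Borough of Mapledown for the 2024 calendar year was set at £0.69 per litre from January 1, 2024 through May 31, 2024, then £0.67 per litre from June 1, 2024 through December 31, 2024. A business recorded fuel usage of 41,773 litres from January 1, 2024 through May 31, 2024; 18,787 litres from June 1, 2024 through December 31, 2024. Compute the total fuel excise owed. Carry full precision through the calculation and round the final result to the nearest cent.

£41,410.66

January 1 – May 31, 2024: 41,773 litres at £0.69/litre → £28,823.37
June 1 – December 31, 2024: 18,787 litres at £0.67/litre → £12,587.29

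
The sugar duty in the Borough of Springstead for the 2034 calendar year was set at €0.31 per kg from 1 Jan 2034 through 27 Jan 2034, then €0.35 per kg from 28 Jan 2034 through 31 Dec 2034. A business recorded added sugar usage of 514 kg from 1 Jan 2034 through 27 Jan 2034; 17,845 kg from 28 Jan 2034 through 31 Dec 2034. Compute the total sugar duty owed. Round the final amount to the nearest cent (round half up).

€6,405.09

1 Jan – 27 Jan 2034: 514 kg at €0.31/kg → €159.34
28 Jan – 31 Dec 2034: 17,845 kg at €0.35/kg → €6,245.75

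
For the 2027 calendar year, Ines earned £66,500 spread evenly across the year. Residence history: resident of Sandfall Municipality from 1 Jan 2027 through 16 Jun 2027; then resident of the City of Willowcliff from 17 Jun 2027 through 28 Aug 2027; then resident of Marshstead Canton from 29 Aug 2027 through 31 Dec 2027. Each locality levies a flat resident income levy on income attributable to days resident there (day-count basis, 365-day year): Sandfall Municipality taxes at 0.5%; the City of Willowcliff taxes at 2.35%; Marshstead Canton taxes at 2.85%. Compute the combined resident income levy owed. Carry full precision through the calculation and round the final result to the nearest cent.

£1,113.74

Sandfall Municipality, 1 Jan – 16 Jun 2027: 167 days → £66,500 × 0.5% × 167/365 = £152.1301
The City of Willowcliff, 17 Jun – 28 Aug 2027: 73 days → £66,500 × 2.35% × 73/365 = £312.5500
Marshstead Canton, 29 Aug – 31 Dec 2027: 125 days → £66,500 × 2.85% × 125/365 = £649.0582
Total = £1,113.7384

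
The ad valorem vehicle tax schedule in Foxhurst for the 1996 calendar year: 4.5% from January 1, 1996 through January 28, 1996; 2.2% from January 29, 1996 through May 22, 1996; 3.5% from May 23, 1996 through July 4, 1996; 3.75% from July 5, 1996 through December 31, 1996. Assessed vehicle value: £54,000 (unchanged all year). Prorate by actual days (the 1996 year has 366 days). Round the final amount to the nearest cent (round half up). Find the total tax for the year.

January 1 – January 28, 1996: 28 days at 4.5% → £54,000 × 4.5% × 28/366 = £185.9016
January 29 – May 22, 1996: 115 days at 2.2% → £54,000 × 2.2% × 115/366 = £373.2787
May 23 – July 4, 1996: 43 days at 3.5% → £54,000 × 3.5% × 43/366 = £222.0492
July 5 – December 31, 1996: 180 days at 3.75% → £54,000 × 3.75% × 180/366 = £995.9016
Total = £1,777.1311

£1,777.13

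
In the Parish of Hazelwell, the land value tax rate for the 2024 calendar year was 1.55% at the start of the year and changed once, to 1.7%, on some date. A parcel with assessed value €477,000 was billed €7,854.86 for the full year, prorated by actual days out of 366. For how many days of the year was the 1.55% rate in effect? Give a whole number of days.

130 days

Let d = days at the first rate; then 366 − d days at the second rate.
€477,000 × [1.55%·d + 1.7%·(366−d)] / 366 = €7,854.86
Solving gives d = 130, so the new rate took effect on 10 May 2024.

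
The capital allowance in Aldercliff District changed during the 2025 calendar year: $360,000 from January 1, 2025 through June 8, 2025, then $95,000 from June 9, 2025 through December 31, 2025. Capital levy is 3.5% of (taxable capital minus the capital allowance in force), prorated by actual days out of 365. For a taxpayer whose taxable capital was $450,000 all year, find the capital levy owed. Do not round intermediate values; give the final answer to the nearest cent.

January 1 – June 8, 2025: 159 days, exemption $360,000 → ($450,000 − $360,000) × 3.5% × 159/365 = $1,372.1918
June 9 – December 31, 2025: 206 days, exemption $95,000 → ($450,000 − $95,000) × 3.5% × 206/365 = $7,012.4658
Total = $8,384.6575

$8,384.66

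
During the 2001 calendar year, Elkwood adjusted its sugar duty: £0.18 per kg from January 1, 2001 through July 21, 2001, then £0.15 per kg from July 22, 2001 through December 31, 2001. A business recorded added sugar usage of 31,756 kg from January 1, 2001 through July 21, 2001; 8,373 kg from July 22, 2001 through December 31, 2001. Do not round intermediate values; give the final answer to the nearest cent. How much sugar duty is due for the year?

January 1 – July 21, 2001: 31,756 kg at £0.18/kg → £5,716.08
July 22 – December 31, 2001: 8,373 kg at £0.15/kg → £1,255.95

£6,972.03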